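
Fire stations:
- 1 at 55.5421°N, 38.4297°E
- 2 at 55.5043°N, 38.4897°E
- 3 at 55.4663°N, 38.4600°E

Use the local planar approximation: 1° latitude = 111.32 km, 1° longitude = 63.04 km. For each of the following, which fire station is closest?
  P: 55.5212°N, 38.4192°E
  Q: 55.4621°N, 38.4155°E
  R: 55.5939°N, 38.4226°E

P→1; Q→3; R→1

P at 55.5212°N, 38.4192°E:
  1: 2.4189 km
  2: 4.8261 km
  3: 6.6306 km
  → nearest: 1 (2.4189 km)
Q at 55.4621°N, 38.4155°E:
  1: 8.9505 km
  2: 6.6293 km
  3: 2.8440 km
  → nearest: 3 (2.8440 km)
R at 55.5939°N, 38.4226°E:
  1: 5.7837 km
  2: 10.8342 km
  3: 14.3988 km
  → nearest: 1 (5.7837 km)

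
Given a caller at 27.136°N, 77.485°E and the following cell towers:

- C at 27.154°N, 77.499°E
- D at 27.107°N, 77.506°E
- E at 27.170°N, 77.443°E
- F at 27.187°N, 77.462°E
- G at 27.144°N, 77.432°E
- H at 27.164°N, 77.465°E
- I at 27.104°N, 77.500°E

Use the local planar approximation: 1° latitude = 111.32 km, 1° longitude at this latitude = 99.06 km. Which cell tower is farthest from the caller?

Distances from 27.136°N, 77.485°E:
C: 2.437 km
D: 3.840 km
E: 5.625 km
F: 6.117 km
G: 5.325 km
H: 3.693 km
I: 3.860 km
Maximum: F at 6.117 km.

F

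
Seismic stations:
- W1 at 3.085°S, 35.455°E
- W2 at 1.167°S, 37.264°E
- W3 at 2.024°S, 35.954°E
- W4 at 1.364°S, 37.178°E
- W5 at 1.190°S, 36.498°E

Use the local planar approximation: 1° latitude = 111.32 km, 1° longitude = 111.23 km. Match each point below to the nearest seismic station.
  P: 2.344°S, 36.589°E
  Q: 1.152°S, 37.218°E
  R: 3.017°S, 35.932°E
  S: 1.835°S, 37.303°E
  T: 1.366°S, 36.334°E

P at 2.344°S, 36.589°E:
  W1: 150.713 km
  W2: 151.011 km
  W3: 79.106 km
  W4: 127.254 km
  W5: 128.861 km
  → nearest: W3 (79.106 km)
Q at 1.152°S, 37.218°E:
  W1: 291.132 km
  W2: 5.382 km
  W3: 170.850 km
  W4: 24.016 km
  W5: 80.197 km
  → nearest: W2 (5.382 km)
R at 3.017°S, 35.932°E:
  W1: 53.594 km
  W2: 253.699 km
  W3: 110.568 km
  W4: 230.366 km
  W5: 212.903 km
  → nearest: W1 (53.594 km)
S at 1.835°S, 37.303°E:
  W1: 248.223 km
  W2: 74.488 km
  W3: 151.517 km
  W4: 54.244 km
  W5: 114.773 km
  → nearest: W4 (54.244 km)
T at 1.366°S, 36.334°E:
  W1: 214.890 km
  W2: 105.789 km
  W3: 84.569 km
  W4: 93.878 km
  W5: 26.770 km
  → nearest: W5 (26.770 km)

P→W3; Q→W2; R→W1; S→W4; T→W5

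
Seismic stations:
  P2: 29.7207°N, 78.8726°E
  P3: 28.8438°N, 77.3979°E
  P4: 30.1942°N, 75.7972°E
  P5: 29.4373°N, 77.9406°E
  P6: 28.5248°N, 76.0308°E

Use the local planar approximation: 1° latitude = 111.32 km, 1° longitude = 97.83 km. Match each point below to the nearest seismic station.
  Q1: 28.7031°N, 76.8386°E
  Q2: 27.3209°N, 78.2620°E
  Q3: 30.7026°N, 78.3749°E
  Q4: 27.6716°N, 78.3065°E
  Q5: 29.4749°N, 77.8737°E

Q1 at 28.7031°N, 76.8386°E:
  P2: √((1.0176·111.32)² + (2.0340·97.83)²) = √(12832.184403 + 39595.515750) = 228.9710 km
  P3: √((0.1407·111.32)² + (0.5593·97.83)²) = √(245.320923 + 2993.875565) = 56.9139 km
  P4: √((1.4911·111.32)² + (-1.0414·97.83)²) = √(27552.431780 + 10379.567409) = 194.7614 km
  P5: √((0.7342·111.32)² + (1.1020·97.83)²) = √(6679.979900 + 11622.707171) = 135.2874 km
  P6: √((-0.1783·111.32)² + (-0.8078·97.83)²) = √(393.957236 + 6245.278425) = 81.4815 km
  → nearest: P3 (56.9139 km)
Q2 at 27.3209°N, 78.2620°E:
  P2: √((2.3998·111.32)² + (0.6106·97.83)²) = √(71366.844263 + 3568.269986) = 273.7428 km
  P3: √((1.5229·111.32)² + (-0.8641·97.83)²) = √(28740.159146 + 7146.149825) = 189.4368 km
  P4: √((2.8733·111.32)² + (-2.4648·97.83)²) = √(102307.704646 + 58144.344350) = 400.5647 km
  P5: √((2.1164·111.32)² + (-0.3214·97.83)²) = √(55506.251743 + 988.634705) = 237.6865 km
  P6: √((1.2039·111.32)² + (-2.2312·97.83)²) = √(17960.863993 + 47645.414505) = 256.1372 km
  → nearest: P3 (189.4368 km)
Q3 at 30.7026°N, 78.3749°E:
  P2: √((-0.9819·111.32)² + (0.4977·97.83)²) = √(11947.606635 + 2370.715224) = 119.6592 km
  P3: √((-1.8588·111.32)² + (-0.9770·97.83)²) = √(42816.555168 + 9135.519196) = 227.9300 km
  P4: √((-0.5084·111.32)² + (-2.5777·97.83)²) = √(3203.003986 + 63592.932178) = 258.4491 km
  P5: √((-1.2653·111.32)² + (-0.4343·97.83)²) = √(19839.622823 + 1805.193520) = 147.1218 km
  P6: √((-2.1778·111.32)² + (-2.3441·97.83)²) = √(58773.612090 + 52589.177299) = 333.7106 km
  → nearest: P2 (119.6592 km)
Q4 at 27.6716°N, 78.3065°E:
  P2: √((2.0491·111.32)² + (0.5661·97.83)²) = √(52032.261468 + 3067.117520) = 234.7326 km
  P3: √((1.1722·111.32)² + (-0.9086·97.83)²) = √(17027.458458 + 7901.136632) = 157.8879 km
  P4: √((2.5226·111.32)² + (-2.5093·97.83)²) = √(78857.531502 + 60262.796359) = 372.9884 km
  P5: √((1.7657·111.32)² + (-0.3659·97.83)²) = √(38634.938864 + 1281.353401) = 199.7906 km
  P6: √((0.8532·111.32)² + (-2.2757·97.83)²) = √(9020.863034 + 49564.887648) = 242.0449 km
  → nearest: P3 (157.8879 km)
Q5 at 29.4749°N, 77.8737°E:
  P2: √((0.2458·111.32)² + (0.9989·97.83)²) = √(748.703998 + 9549.664921) = 101.4809 km
  P3: √((-0.6311·111.32)² + (-0.4758·97.83)²) = √(4935.631822 + 2166.671060) = 84.2752 km
  P4: √((0.7193·111.32)² + (-2.0765·97.83)²) = √(6411.601413 + 41267.482705) = 218.3554 km
  P5: √((-0.0376·111.32)² + (0.0669·97.83)²) = √(17.519515 + 42.834760) = 7.7688 km
  P6: √((-0.9501·111.32)² + (-1.8429·97.83)²) = √(11186.263147 + 32504.811147) = 209.0241 km
  → nearest: P5 (7.7688 km)

Q1→P3; Q2→P3; Q3→P2; Q4→P3; Q5→P5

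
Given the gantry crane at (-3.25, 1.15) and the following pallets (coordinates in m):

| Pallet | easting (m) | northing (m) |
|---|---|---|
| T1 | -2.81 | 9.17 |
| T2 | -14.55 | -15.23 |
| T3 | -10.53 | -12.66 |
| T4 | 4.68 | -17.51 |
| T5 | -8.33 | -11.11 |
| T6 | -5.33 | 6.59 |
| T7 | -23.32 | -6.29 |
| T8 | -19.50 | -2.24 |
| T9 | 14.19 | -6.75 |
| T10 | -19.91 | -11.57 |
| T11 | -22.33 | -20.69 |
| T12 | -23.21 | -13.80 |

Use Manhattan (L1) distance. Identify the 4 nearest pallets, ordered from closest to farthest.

T6, T1, T5, T8

Distances from (-3.25, 1.15):
T1: |0.44| + |8.02| = 0.44 + 8.02 = 8.46 m
T2: |-11.30| + |-16.38| = 11.30 + 16.38 = 27.68 m
T3: |-7.28| + |-13.81| = 7.28 + 13.81 = 21.09 m
T4: |7.93| + |-18.66| = 7.93 + 18.66 = 26.59 m
T5: |-5.08| + |-12.26| = 5.08 + 12.26 = 17.34 m
T6: |-2.08| + |5.44| = 2.08 + 5.44 = 7.52 m
T7: |-20.07| + |-7.44| = 20.07 + 7.44 = 27.51 m
T8: |-16.25| + |-3.39| = 16.25 + 3.39 = 19.64 m
T9: |17.44| + |-7.90| = 17.44 + 7.90 = 25.34 m
T10: |-16.66| + |-12.72| = 16.66 + 12.72 = 29.38 m
T11: |-19.08| + |-21.84| = 19.08 + 21.84 = 40.92 m
T12: |-19.96| + |-14.95| = 19.96 + 14.95 = 34.91 m
Sorted: T6 (7.52 m) < T1 (8.46 m) < T5 (17.34 m) < T8 (19.64 m) < T3 (21.09 m) < T9 (25.34 m) < …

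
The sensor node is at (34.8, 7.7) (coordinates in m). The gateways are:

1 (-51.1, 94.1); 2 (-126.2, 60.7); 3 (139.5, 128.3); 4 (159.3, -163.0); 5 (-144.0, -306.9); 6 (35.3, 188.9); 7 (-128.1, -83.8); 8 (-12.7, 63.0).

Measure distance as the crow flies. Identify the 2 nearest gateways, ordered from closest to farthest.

8, 1

Distances from (34.8, 7.7):
1: √((-85.9)² + (86.4)²) = √(7378.810 + 7464.960) = 121.8 m
2: √((-161.0)² + (53.0)²) = √(25921.000 + 2809.000) = 169.5 m
3: √((104.7)² + (120.6)²) = √(10962.090 + 14544.360) = 159.7 m
4: √((124.5)² + (-170.7)²) = √(15500.250 + 29138.490) = 211.3 m
5: √((-178.8)² + (-314.6)²) = √(31969.440 + 98973.160) = 361.9 m
6: √((0.5)² + (181.2)²) = √(0.250 + 32833.440) = 181.2 m
7: √((-162.9)² + (-91.5)²) = √(26536.410 + 8372.250) = 186.8 m
8: √((-47.5)² + (55.3)²) = √(2256.250 + 3058.090) = 72.9 m
Sorted: 8 (72.9 m) < 1 (121.8 m) < 3 (159.7 m) < 2 (169.5 m) < …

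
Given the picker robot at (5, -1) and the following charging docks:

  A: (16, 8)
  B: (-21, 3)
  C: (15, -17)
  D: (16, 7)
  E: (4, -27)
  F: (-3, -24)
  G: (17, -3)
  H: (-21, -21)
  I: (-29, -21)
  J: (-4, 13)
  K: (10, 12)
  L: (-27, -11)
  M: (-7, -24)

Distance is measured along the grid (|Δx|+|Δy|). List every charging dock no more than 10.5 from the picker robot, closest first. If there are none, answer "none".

Distances from (5, -1):
A: 20
B: 30
C: 26
D: 19
E: 27
F: 31
G: 14
H: 46
I: 54
J: 23
K: 18
L: 42
M: 35
Threshold 10.5: none within range.

none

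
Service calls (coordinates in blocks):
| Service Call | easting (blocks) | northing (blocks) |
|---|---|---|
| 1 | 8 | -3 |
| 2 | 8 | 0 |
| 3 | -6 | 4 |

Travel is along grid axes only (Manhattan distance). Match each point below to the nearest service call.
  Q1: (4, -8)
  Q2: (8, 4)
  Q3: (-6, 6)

Q1→1; Q2→2; Q3→3

Q1 at (4, -8):
  1: |4| + |5| = 4 + 5 = 9 blocks
  2: |4| + |8| = 4 + 8 = 12 blocks
  3: |-10| + |12| = 10 + 12 = 22 blocks
  → nearest: 1 (9 blocks)
Q2 at (8, 4):
  1: |0| + |-7| = 0 + 7 = 7 blocks
  2: |0| + |-4| = 0 + 4 = 4 blocks
  3: |-14| + |0| = 14 + 0 = 14 blocks
  → nearest: 2 (4 blocks)
Q3 at (-6, 6):
  1: |14| + |-9| = 14 + 9 = 23 blocks
  2: |14| + |-6| = 14 + 6 = 20 blocks
  3: |0| + |-2| = 0 + 2 = 2 blocks
  → nearest: 3 (2 blocks)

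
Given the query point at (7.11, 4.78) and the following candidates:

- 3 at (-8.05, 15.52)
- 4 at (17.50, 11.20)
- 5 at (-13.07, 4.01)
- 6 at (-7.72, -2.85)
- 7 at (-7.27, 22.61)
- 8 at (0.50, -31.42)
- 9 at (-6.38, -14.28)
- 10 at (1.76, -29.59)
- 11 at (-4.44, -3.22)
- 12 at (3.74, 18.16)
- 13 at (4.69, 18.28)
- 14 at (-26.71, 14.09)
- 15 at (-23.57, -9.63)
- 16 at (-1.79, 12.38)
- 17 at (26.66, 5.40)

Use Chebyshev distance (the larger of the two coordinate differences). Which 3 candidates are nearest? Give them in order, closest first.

16, 4, 11

Distances from (7.11, 4.78):
3: 15.16
4: 10.39
5: 20.18
6: 14.83
7: 17.83
8: 36.20
9: 19.06
10: 34.37
11: 11.55
12: 13.38
13: 13.50
14: 33.82
15: 30.68
16: 8.90
17: 19.55
Sorted: 16 (8.90) < 4 (10.39) < 11 (11.55) < 12 (13.38) < 13 (13.50) < …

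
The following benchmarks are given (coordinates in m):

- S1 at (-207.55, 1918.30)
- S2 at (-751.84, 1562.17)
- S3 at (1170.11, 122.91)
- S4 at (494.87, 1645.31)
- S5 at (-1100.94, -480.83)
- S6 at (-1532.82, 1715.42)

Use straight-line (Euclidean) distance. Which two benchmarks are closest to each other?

Pairwise distances:
S1–S2: √((-544.29)² + (-356.13)²) = √(296251.6041 + 126828.5769) = 650.45 m
S1–S3: √((1377.66)² + (-1795.39)²) = √(1897947.0756 + 3223425.2521) = 2263.04 m
S1–S4: √((702.42)² + (-272.99)²) = √(493393.8564 + 74523.5401) = 753.60 m
S1–S5: √((-893.39)² + (-2399.13)²) = √(798145.6921 + 5755824.7569) = 2560.07 m
S1–S6: √((-1325.27)² + (-202.88)²) = √(1756340.5729 + 41160.2944) = 1340.71 m
S2–S3: √((1921.95)² + (-1439.26)²) = √(3693891.8025 + 2071469.3476) = 2401.12 m
S2–S4: √((1246.71)² + (83.14)²) = √(1554285.8241 + 6912.2596) = 1249.48 m
S2–S5: √((-349.10)² + (-2043.00)²) = √(121870.8100 + 4173849.0000) = 2072.61 m
S2–S6: √((-780.98)² + (153.25)²) = √(609929.7604 + 23485.5625) = 795.87 m
S3–S4: √((-675.24)² + (1522.40)²) = √(455949.0576 + 2317701.7600) = 1665.43 m
S3–S5: √((-2271.05)² + (-603.74)²) = √(5157668.1025 + 364501.9876) = 2349.93 m
S3–S6: √((-2702.93)² + (1592.51)²) = √(7305830.5849 + 2536088.1001) = 3137.18 m
S4–S5: √((-1595.81)² + (-2126.14)²) = √(2546609.5561 + 4520471.2996) = 2658.40 m
S4–S6: √((-2027.69)² + (70.11)²) = √(4111526.7361 + 4915.4121) = 2028.90 m
S5–S6: √((-431.88)² + (2196.25)²) = √(186520.3344 + 4823514.0625) = 2238.31 m
Closest pair: S1–S2 at 650.45 m.

S1 and S2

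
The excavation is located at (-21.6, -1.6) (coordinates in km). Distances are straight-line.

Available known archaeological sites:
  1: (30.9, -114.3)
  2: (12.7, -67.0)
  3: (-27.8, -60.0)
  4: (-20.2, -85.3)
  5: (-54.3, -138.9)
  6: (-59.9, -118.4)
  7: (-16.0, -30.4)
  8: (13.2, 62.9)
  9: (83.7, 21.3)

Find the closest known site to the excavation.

Distances from (-21.6, -1.6):
1: √((52.5)² + (-112.7)²) = √(2756.250 + 12701.290) = 124.3 km
2: √((34.3)² + (-65.4)²) = √(1176.490 + 4277.160) = 73.8 km
3: √((-6.2)² + (-58.4)²) = √(38.440 + 3410.560) = 58.7 km
4: √((1.4)² + (-83.7)²) = √(1.960 + 7005.690) = 83.7 km
5: √((-32.7)² + (-137.3)²) = √(1069.290 + 18851.290) = 141.1 km
6: √((-38.3)² + (-116.8)²) = √(1466.890 + 13642.240) = 122.9 km
7: √((5.6)² + (-28.8)²) = √(31.360 + 829.440) = 29.3 km
8: √((34.8)² + (64.5)²) = √(1211.040 + 4160.250) = 73.3 km
9: √((105.3)² + (22.9)²) = √(11088.090 + 524.410) = 107.8 km
Minimum: 7 at 29.3 km.

7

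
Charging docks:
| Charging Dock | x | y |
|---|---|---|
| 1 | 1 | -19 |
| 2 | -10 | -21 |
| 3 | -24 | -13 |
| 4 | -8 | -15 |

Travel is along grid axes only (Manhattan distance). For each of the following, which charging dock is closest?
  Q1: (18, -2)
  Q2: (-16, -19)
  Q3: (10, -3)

Q1→1; Q2→2; Q3→1

Q1 at (18, -2):
  1: 34
  2: 47
  3: 53
  4: 39
  → nearest: 1 (34)
Q2 at (-16, -19):
  1: 17
  2: 8
  3: 14
  4: 12
  → nearest: 2 (8)
Q3 at (10, -3):
  1: 25
  2: 38
  3: 44
  4: 30
  → nearest: 1 (25)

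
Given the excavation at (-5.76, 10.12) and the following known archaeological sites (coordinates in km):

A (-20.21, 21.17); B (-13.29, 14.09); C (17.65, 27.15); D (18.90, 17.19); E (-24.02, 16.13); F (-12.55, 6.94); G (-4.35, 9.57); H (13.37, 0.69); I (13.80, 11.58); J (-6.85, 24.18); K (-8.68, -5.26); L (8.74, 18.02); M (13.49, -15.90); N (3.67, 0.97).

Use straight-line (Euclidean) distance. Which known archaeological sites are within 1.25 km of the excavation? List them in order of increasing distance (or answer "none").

none

Distances from (-5.76, 10.12):
A: √((-14.45)² + (11.05)²) = √(208.8025 + 122.1025) = 18.19 km
B: √((-7.53)² + (3.97)²) = √(56.7009 + 15.7609) = 8.51 km
C: √((23.41)² + (17.03)²) = √(548.0281 + 290.0209) = 28.95 km
D: √((24.66)² + (7.07)²) = √(608.1156 + 49.9849) = 25.65 km
E: √((-18.26)² + (6.01)²) = √(333.4276 + 36.1201) = 19.22 km
F: √((-6.79)² + (-3.18)²) = √(46.1041 + 10.1124) = 7.50 km
G: √((1.41)² + (-0.55)²) = √(1.9881 + 0.3025) = 1.51 km
H: √((19.13)² + (-9.43)²) = √(365.9569 + 88.9249) = 21.33 km
I: √((19.56)² + (1.46)²) = √(382.5936 + 2.1316) = 19.61 km
J: √((-1.09)² + (14.06)²) = √(1.1881 + 197.6836) = 14.10 km
K: √((-2.92)² + (-15.38)²) = √(8.5264 + 236.5444) = 15.65 km
L: √((14.50)² + (7.90)²) = √(210.2500 + 62.4100) = 16.51 km
M: √((19.25)² + (-26.02)²) = √(370.5625 + 677.0404) = 32.37 km
N: √((9.43)² + (-9.15)²) = √(88.9249 + 83.7225) = 13.14 km
Threshold 1.25 km: none within range.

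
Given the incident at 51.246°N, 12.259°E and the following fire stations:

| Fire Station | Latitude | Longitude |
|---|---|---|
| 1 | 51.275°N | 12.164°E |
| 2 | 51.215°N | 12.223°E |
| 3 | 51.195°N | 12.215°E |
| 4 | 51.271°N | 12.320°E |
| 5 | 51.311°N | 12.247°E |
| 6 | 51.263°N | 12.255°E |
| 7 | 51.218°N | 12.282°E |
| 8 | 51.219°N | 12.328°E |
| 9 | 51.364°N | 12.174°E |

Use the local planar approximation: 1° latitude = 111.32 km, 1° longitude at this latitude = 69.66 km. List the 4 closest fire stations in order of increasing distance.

6, 7, 2, 4

Distances from 51.246°N, 12.259°E:
1: √((0.029·111.32)² + (-0.095·69.66)²) = √(10.42179 + 43.79395) = 7.363 km
2: √((-0.031·111.32)² + (-0.036·69.66)²) = √(11.90885 + 6.28886) = 4.266 km
3: √((-0.051·111.32)² + (-0.044·69.66)²) = √(32.23196 + 9.39447) = 6.452 km
4: √((0.025·111.32)² + (0.061·69.66)²) = √(7.74509 + 18.05621) = 5.079 km
5: √((0.065·111.32)² + (-0.012·69.66)²) = √(52.35680 + 0.69876) = 7.284 km
6: √((0.017·111.32)² + (-0.004·69.66)²) = √(3.58133 + 0.07764) = 1.913 km
7: √((-0.028·111.32)² + (0.023·69.66)²) = √(9.71544 + 2.56698) = 3.505 km
8: √((-0.027·111.32)² + (0.069·69.66)²) = √(9.03387 + 23.10283) = 5.669 km
9: √((0.118·111.32)² + (-0.085·69.66)²) = √(172.54819 + 35.05943) = 14.409 km
Sorted: 6 (1.913 km) < 7 (3.505 km) < 2 (4.266 km) < 4 (5.079 km) < 8 (5.669 km) < 3 (6.452 km) < …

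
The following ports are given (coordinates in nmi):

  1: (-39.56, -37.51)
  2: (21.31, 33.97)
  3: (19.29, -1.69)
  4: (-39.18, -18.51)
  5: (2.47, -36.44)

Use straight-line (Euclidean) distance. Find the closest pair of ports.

Pairwise distances:
1–2: √((60.87)² + (71.48)²) = √(3705.1569 + 5109.3904) = 93.89 nmi
1–3: √((58.85)² + (35.82)²) = √(3463.3225 + 1283.0724) = 68.89 nmi
1–4: √((0.38)² + (19.00)²) = √(0.1444 + 361.0000) = 19.00 nmi
1–5: √((42.03)² + (1.07)²) = √(1766.5209 + 1.1449) = 42.04 nmi
2–3: √((-2.02)² + (-35.66)²) = √(4.0804 + 1271.6356) = 35.72 nmi
2–4: √((-60.49)² + (-52.48)²) = √(3659.0401 + 2754.1504) = 80.08 nmi
2–5: √((-18.84)² + (-70.41)²) = √(354.9456 + 4957.5681) = 72.89 nmi
3–4: √((-58.47)² + (-16.82)²) = √(3418.7409 + 282.9124) = 60.84 nmi
3–5: √((-16.82)² + (-34.75)²) = √(282.9124 + 1207.5625) = 38.61 nmi
4–5: √((41.65)² + (-17.93)²) = √(1734.7225 + 321.4849) = 45.35 nmi
Closest pair: 1–4 at 19.00 nmi.

1 and 4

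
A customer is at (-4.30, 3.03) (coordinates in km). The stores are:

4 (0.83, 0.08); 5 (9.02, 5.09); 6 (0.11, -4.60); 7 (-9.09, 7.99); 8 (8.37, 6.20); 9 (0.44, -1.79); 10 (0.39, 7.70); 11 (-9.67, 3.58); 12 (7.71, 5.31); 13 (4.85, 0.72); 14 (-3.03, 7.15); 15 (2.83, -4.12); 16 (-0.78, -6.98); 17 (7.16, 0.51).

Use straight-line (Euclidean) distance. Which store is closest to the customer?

Distances from (-4.30, 3.03):
4: √((5.13)² + (-2.95)²) = √(26.3169 + 8.7025) = 5.92 km
5: √((13.32)² + (2.06)²) = √(177.4224 + 4.2436) = 13.48 km
6: √((4.41)² + (-7.63)²) = √(19.4481 + 58.2169) = 8.81 km
7: √((-4.79)² + (4.96)²) = √(22.9441 + 24.6016) = 6.90 km
8: √((12.67)² + (3.17)²) = √(160.5289 + 10.0489) = 13.06 km
9: √((4.74)² + (-4.82)²) = √(22.4676 + 23.2324) = 6.76 km
10: √((4.69)² + (4.67)²) = √(21.9961 + 21.8089) = 6.62 km
11: √((-5.37)² + (0.55)²) = √(28.8369 + 0.3025) = 5.40 km
12: √((12.01)² + (2.28)²) = √(144.2401 + 5.1984) = 12.22 km
13: √((9.15)² + (-2.31)²) = √(83.7225 + 5.3361) = 9.44 km
14: √((1.27)² + (4.12)²) = √(1.6129 + 16.9744) = 4.31 km
15: √((7.13)² + (-7.15)²) = √(50.8369 + 51.1225) = 10.10 km
16: √((3.52)² + (-10.01)²) = √(12.3904 + 100.2001) = 10.61 km
17: √((11.46)² + (-2.52)²) = √(131.3316 + 6.3504) = 11.73 km
Minimum: 14 at 4.31 km.

14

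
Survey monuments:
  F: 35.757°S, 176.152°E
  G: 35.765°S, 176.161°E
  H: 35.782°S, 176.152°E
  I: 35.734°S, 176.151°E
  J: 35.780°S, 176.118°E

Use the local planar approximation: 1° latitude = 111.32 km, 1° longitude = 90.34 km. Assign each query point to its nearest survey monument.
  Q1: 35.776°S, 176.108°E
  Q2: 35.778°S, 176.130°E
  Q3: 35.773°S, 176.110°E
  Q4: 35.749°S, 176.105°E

Q1 at 35.776°S, 176.108°E:
  F: √((0.019·111.32)² + (0.044·90.34)²) = √(4.47356 + 15.80031) = 4.503 km
  G: √((0.011·111.32)² + (0.053·90.34)²) = √(1.49945 + 22.92514) = 4.942 km
  H: √((-0.006·111.32)² + (0.044·90.34)²) = √(0.44612 + 15.80031) = 4.031 km
  I: √((0.042·111.32)² + (0.043·90.34)²) = √(21.85974 + 15.09027) = 6.079 km
  J: √((-0.004·111.32)² + (0.010·90.34)²) = √(0.19827 + 0.81613) = 1.007 km
  → nearest: J (1.007 km)
Q2 at 35.778°S, 176.130°E:
  F: √((0.021·111.32)² + (0.022·90.34)²) = √(5.46493 + 3.95008) = 3.068 km
  G: √((0.013·111.32)² + (0.031·90.34)²) = √(2.09427 + 7.84302) = 3.152 km
  H: √((-0.004·111.32)² + (0.022·90.34)²) = √(0.19827 + 3.95008) = 2.037 km
  I: √((0.044·111.32)² + (0.021·90.34)²) = √(23.99119 + 3.59914) = 5.253 km
  J: √((-0.002·111.32)² + (-0.012·90.34)²) = √(0.04957 + 1.17523) = 1.107 km
  → nearest: J (1.107 km)
Q3 at 35.773°S, 176.110°E:
  F: √((0.016·111.32)² + (0.042·90.34)²) = √(3.17239 + 14.39656) = 4.192 km
  G: √((0.008·111.32)² + (0.051·90.34)²) = √(0.79310 + 21.22758) = 4.693 km
  H: √((-0.009·111.32)² + (0.042·90.34)²) = √(1.00376 + 14.39656) = 3.924 km
  I: √((0.039·111.32)² + (0.041·90.34)²) = √(18.84845 + 13.71917) = 5.707 km
  J: √((-0.007·111.32)² + (0.008·90.34)²) = √(0.60721 + 0.52232) = 1.063 km
  → nearest: J (1.063 km)
Q4 at 35.749°S, 176.105°E:
  F: √((-0.008·111.32)² + (0.047·90.34)²) = √(0.79310 + 18.02835) = 4.338 km
  G: √((-0.016·111.32)² + (0.056·90.34)²) = √(3.17239 + 25.59389) = 5.363 km
  H: √((-0.033·111.32)² + (0.047·90.34)²) = √(13.49504 + 18.02835) = 5.615 km
  I: √((0.015·111.32)² + (0.046·90.34)²) = √(2.78823 + 17.26934) = 4.479 km
  J: √((-0.031·111.32)² + (0.013·90.34)²) = √(11.90885 + 1.37926) = 3.645 km
  → nearest: J (3.645 km)

Q1→J; Q2→J; Q3→J; Q4→J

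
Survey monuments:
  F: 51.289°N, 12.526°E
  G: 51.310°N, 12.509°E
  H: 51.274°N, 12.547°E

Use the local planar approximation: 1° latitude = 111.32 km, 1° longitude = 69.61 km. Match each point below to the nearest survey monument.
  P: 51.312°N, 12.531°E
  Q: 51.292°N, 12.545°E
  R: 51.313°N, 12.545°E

P→G; Q→F; R→G

P at 51.312°N, 12.531°E:
  F: √((-0.023·111.32)² + (-0.005·69.61)²) = √(6.55544 + 0.12114) = 2.584 km
  G: √((-0.002·111.32)² + (-0.022·69.61)²) = √(0.04957 + 2.34525) = 1.548 km
  H: √((-0.038·111.32)² + (0.016·69.61)²) = √(17.89425 + 1.24046) = 4.374 km
  → nearest: G (1.548 km)
Q at 51.292°N, 12.545°E:
  F: √((-0.003·111.32)² + (-0.019·69.61)²) = √(0.11153 + 1.74924) = 1.364 km
  G: √((0.018·111.32)² + (-0.036·69.61)²) = √(4.01505 + 6.27984) = 3.209 km
  H: √((-0.018·111.32)² + (0.002·69.61)²) = √(4.01505 + 0.01938) = 2.009 km
  → nearest: F (1.364 km)
R at 51.313°N, 12.545°E:
  F: √((-0.024·111.32)² + (-0.019·69.61)²) = √(7.13787 + 1.74924) = 2.981 km
  G: √((-0.003·111.32)² + (-0.036·69.61)²) = √(0.11153 + 6.27984) = 2.528 km
  H: √((-0.039·111.32)² + (0.002·69.61)²) = √(18.84845 + 0.01938) = 4.344 km
  → nearest: G (2.528 km)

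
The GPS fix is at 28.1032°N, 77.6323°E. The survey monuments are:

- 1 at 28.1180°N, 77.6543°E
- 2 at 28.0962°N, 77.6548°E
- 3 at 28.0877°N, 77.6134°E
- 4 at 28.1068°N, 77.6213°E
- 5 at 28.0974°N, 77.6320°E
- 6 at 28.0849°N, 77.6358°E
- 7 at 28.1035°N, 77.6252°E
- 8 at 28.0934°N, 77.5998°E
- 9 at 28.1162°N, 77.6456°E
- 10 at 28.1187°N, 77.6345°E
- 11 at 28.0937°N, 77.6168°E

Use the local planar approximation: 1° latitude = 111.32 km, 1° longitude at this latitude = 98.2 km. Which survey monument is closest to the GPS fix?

5

Distances from 28.1032°N, 77.6323°E:
1: √((0.0148·111.32)² + (0.0220·98.2)²) = √(2.714375 + 4.667328) = 2.7169 km
2: √((-0.0070·111.32)² + (0.0225·98.2)²) = √(0.607215 + 4.881890) = 2.3429 km
3: √((-0.0155·111.32)² + (-0.0189·98.2)²) = √(2.977212 + 3.444662) = 2.5341 km
4: √((0.0036·111.32)² + (-0.0110·98.2)²) = √(0.160602 + 1.166832) = 1.1521 km
5: √((-0.0058·111.32)² + (-0.0003·98.2)²) = √(0.416872 + 0.000868) = 0.6463 km
6: √((-0.0183·111.32)² + (0.0035·98.2)²) = √(4.150005 + 0.118130) = 2.0659 km
7: √((0.0003·111.32)² + (-0.0071·98.2)²) = √(0.001115 + 0.486116) = 0.6980 km
8: √((-0.0098·111.32)² + (-0.0325·98.2)²) = √(1.190141 + 10.185672) = 3.3728 km
9: √((0.0130·111.32)² + (0.0133·98.2)²) = √(2.094272 + 1.705793) = 1.9494 km
10: √((0.0155·111.32)² + (0.0022·98.2)²) = √(2.977212 + 0.046673) = 1.7389 km
11: √((-0.0095·111.32)² + (-0.0155·98.2)²) = √(1.118391 + 2.316788) = 1.8534 km
Minimum: 5 at 0.6463 km.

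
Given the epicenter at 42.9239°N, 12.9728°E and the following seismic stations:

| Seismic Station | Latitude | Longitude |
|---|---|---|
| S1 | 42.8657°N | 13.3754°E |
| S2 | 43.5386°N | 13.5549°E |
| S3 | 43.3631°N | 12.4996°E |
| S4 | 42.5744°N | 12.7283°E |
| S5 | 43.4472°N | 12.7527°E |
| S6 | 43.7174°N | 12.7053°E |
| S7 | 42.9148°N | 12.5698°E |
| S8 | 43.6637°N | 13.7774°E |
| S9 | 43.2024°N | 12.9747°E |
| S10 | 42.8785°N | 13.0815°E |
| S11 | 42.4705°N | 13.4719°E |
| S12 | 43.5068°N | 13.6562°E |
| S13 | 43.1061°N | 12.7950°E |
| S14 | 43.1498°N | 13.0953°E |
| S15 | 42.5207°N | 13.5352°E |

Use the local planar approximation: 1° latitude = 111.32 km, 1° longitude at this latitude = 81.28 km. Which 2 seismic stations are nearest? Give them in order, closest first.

S10, S13

Distances from 42.9239°N, 12.9728°E:
S1: √((-0.0582·111.32)² + (0.4026·81.28)²) = √(41.975160 + 1070.816195) = 33.3585 km
S2: √((0.6147·111.32)² + (0.5821·81.28)²) = √(4682.446474 + 2238.528296) = 83.1924 km
S3: √((0.4392·111.32)² + (-0.4732·81.28)²) = √(2390.402631 + 1479.302059) = 62.2070 km
S4: √((-0.3495·111.32)² + (-0.2445·81.28)²) = √(1513.703292 + 394.934539) = 43.6880 km
S5: √((0.5233·111.32)² + (-0.2201·81.28)²) = √(3393.500088 + 320.042368) = 60.9388 km
S6: √((0.7935·111.32)² + (-0.2675·81.28)²) = √(7802.616423 + 472.731958) = 90.9689 km
S7: √((-0.0091·111.32)² + (-0.4030·81.28)²) = √(1.026193 + 1072.945054) = 32.7715 km
S8: √((0.7398·111.32)² + (0.8046·81.28)²) = √(6782.269600 + 4276.883755) = 105.1625 km
S9: √((0.2785·111.32)² + (0.0019·81.28)²) = √(961.162447 + 0.023849) = 31.0030 km
S10: √((-0.0454·111.32)² + (0.1087·81.28)²) = √(25.542188 + 78.059628) = 10.1785 km
S11: √((-0.4534·111.32)² + (0.4991·81.28)²) = √(2547.472045 + 1645.669157) = 64.7545 km
S12: √((0.5829·111.32)² + (0.6834·81.28)²) = √(4210.508088 + 3085.441658) = 85.4163 km
S13: √((0.1822·111.32)² + (-0.1778·81.28)²) = √(411.379969 + 208.848280) = 24.9044 km
S14: √((0.2259·111.32)² + (0.1225·81.28)²) = √(632.381064 + 99.137866) = 27.0466 km
S15: √((-0.4032·111.32)² + (0.5624·81.28)²) = √(2014.593564 + 2089.575242) = 64.0638 km
Sorted: S10 (10.1785 km) < S13 (24.9044 km) < S14 (27.0466 km) < S9 (31.0030 km) < …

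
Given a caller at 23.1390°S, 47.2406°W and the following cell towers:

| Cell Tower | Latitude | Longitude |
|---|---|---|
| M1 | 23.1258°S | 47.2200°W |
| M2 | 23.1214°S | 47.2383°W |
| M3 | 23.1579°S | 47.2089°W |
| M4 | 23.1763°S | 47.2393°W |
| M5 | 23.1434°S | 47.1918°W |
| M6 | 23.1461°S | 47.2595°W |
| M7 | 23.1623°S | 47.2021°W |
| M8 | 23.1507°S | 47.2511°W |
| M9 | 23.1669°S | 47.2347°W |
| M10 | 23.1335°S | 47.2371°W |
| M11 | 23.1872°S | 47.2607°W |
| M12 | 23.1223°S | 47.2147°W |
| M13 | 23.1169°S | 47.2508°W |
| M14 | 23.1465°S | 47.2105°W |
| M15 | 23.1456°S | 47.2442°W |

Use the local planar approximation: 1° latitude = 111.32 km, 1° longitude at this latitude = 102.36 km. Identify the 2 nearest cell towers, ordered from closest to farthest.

Distances from 23.1390°S, 47.2406°W:
M1: 2.5701 km
M2: 1.9733 km
M3: 3.8672 km
M4: 4.1544 km
M5: 5.0191 km
M6: 2.0898 km
M7: 4.7178 km
M8: 1.6886 km
M9: 3.1640 km
M10: 0.7094 km
M11: 5.7466 km
M12: 3.2380 km
M13: 2.6726 km
M14: 3.1922 km
M15: 0.8219 km
Sorted: M10 (0.7094 km) < M15 (0.8219 km) < M8 (1.6886 km) < M2 (1.9733 km) < …

M10, M15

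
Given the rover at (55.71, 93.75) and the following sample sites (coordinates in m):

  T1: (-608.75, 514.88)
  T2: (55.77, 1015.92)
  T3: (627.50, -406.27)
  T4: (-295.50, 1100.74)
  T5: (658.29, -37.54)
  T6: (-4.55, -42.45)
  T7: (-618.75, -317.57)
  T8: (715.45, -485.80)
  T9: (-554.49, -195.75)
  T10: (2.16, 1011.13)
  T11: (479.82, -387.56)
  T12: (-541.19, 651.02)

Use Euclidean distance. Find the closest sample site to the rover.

Distances from (55.71, 93.75):
T1: 786.68 m
T2: 922.17 m
T3: 759.58 m
T4: 1066.48 m
T5: 616.72 m
T6: 148.94 m
T7: 789.99 m
T8: 878.14 m
T9: 675.39 m
T10: 918.94 m
T11: 641.50 m
T12: 816.60 m
Minimum: T6 at 148.94 m.

T6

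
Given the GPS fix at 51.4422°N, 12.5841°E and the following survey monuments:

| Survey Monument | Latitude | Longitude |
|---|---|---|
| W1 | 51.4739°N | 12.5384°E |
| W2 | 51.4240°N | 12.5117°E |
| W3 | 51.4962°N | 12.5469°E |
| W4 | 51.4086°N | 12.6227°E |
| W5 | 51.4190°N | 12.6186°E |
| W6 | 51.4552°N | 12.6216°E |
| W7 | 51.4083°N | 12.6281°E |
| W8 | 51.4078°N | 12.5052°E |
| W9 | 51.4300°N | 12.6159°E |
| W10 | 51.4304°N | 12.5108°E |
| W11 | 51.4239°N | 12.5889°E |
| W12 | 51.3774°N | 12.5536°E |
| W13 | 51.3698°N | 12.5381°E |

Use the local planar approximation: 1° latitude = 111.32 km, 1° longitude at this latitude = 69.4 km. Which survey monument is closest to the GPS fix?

Distances from 51.4422°N, 12.5841°E:
W1: √((0.0317·111.32)² + (-0.0457·69.4)²) = √(12.452740 + 10.058920) = 4.7446 km
W2: √((-0.0182·111.32)² + (-0.0724·69.4)²) = √(4.104773 + 25.246203) = 5.4177 km
W3: √((0.0540·111.32)² + (-0.0372·69.4)²) = √(36.135487 + 6.665072) = 6.5422 km
W4: √((-0.0336·111.32)² + (0.0386·69.4)²) = √(13.990233 + 7.176184) = 4.6007 km
W5: √((-0.0232·111.32)² + (0.0345·69.4)²) = √(6.669947 + 5.732672) = 3.5217 km
W6: √((0.0130·111.32)² + (0.0375·69.4)²) = √(2.094272 + 6.773006) = 2.9778 km
W7: √((-0.0339·111.32)² + (0.0440·69.4)²) = √(14.241174 + 9.324473) = 4.8544 km
W8: √((-0.0344·111.32)² + (-0.0789·69.4)²) = √(14.664366 + 29.982852) = 6.6819 km
W9: √((-0.0122·111.32)² + (0.0318·69.4)²) = √(1.844446 + 4.870496) = 2.5913 km
W10: √((-0.0118·111.32)² + (-0.0733·69.4)²) = √(1.725482 + 25.877772) = 5.2539 km
W11: √((-0.0183·111.32)² + (0.0048·69.4)²) = √(4.150005 + 0.110969) = 2.0642 km
W12: √((-0.0648·111.32)² + (-0.0305·69.4)²) = √(52.035102 + 4.480419) = 7.5177 km
W13: √((-0.0724·111.32)² + (-0.0460·69.4)²) = √(64.956636 + 10.191418) = 8.6688 km
Minimum: W11 at 2.0642 km.

W11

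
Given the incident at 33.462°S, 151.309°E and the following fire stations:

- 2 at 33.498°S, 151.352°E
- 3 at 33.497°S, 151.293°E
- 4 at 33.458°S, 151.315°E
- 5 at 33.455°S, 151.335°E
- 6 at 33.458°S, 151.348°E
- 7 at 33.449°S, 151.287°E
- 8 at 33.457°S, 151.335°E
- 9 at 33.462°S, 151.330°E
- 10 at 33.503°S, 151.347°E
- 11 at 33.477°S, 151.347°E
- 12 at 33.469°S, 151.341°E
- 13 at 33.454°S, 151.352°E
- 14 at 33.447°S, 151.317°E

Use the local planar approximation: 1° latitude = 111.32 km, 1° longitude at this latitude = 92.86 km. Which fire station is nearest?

Distances from 33.462°S, 151.309°E:
2: √((-0.036·111.32)² + (0.043·92.86)²) = √(16.06022 + 15.94389) = 5.657 km
3: √((-0.035·111.32)² + (-0.016·92.86)²) = √(15.18037 + 2.20748) = 4.170 km
4: √((0.004·111.32)² + (0.006·92.86)²) = √(0.19827 + 0.31043) = 0.713 km
5: √((0.007·111.32)² + (0.026·92.86)²) = √(0.60721 + 5.82913) = 2.537 km
6: √((0.004·111.32)² + (0.039·92.86)²) = √(0.19827 + 13.11555) = 3.649 km
7: √((0.013·111.32)² + (-0.022·92.86)²) = √(2.09427 + 4.17352) = 2.504 km
8: √((0.005·111.32)² + (0.026·92.86)²) = √(0.30980 + 5.82913) = 2.478 km
9: √((0.000·111.32)² + (0.021·92.86)²) = √(0.00000 + 3.80273) = 1.950 km
10: √((-0.041·111.32)² + (0.038·92.86)²) = √(20.83119 + 12.45158) = 5.769 km
11: √((-0.015·111.32)² + (0.038·92.86)²) = √(2.78823 + 12.45158) = 3.904 km
12: √((-0.007·111.32)² + (0.032·92.86)²) = √(0.60721 + 8.82993) = 3.072 km
13: √((0.008·111.32)² + (0.043·92.86)²) = √(0.79310 + 15.94389) = 4.091 km
14: √((0.015·111.32)² + (0.008·92.86)²) = √(2.78823 + 0.55187) = 1.828 km
Minimum: 4 at 0.713 km.

4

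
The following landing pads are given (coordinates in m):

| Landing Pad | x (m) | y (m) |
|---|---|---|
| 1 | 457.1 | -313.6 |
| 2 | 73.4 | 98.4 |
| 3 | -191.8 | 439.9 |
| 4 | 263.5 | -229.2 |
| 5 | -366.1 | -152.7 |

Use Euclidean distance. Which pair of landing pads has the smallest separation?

Pairwise distances:
1–2: 563.0 m
1–3: 994.4 m
1–4: 211.2 m
1–5: 838.8 m
2–3: 432.4 m
2–4: 378.8 m
2–5: 506.2 m
3–4: 809.3 m
3–5: 617.7 m
4–5: 634.2 m
Closest pair: 1–4 at 211.2 m.

1 and 4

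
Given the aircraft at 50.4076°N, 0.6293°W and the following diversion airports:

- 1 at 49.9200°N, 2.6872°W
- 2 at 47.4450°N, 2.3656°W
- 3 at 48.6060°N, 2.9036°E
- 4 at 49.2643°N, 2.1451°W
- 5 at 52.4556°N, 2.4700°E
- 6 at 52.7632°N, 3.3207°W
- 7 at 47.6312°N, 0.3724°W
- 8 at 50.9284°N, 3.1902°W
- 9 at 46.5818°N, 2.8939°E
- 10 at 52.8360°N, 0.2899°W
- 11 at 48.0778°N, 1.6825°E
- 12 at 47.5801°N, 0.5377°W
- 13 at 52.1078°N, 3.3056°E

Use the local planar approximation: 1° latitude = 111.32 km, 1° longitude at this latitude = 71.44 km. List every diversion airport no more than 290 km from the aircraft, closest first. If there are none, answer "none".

Distances from 50.4076°N, 0.6293°W:
1: √((-0.4876·111.32)² + (-2.0579·71.44)²) = √(2946.278450 + 21613.814812) = 156.7166 km
2: √((-2.9626·111.32)² + (-1.7363·71.44)²) = √(108765.818479 + 15386.237159) = 352.3522 km
3: √((-1.8016·111.32)² + (3.5329·71.44)²) = √(40221.951840 + 63700.901897) = 322.3707 km
4: √((-1.1433·111.32)² + (-1.5158·71.44)²) = √(16198.201693 + 11726.453810) = 167.1067 km
5: √((2.0480·111.32)² + (3.0993·71.44)²) = √(51976.412437 + 49024.155853) = 317.8059 km
6: √((2.3556·111.32)² + (-2.6914·71.44)²) = √(68762.156210 + 36969.143410) = 325.1635 km
7: √((-2.7764·111.32)² + (0.2569·71.44)²) = √(95523.552804 + 336.830260) = 309.6133 km
8: √((0.5208·111.32)² + (-2.5609·71.44)²) = √(3361.153498 + 33470.957167) = 191.9169 km
9: √((-3.8258·111.32)² + (3.5232·71.44)²) = √(181380.636243 + 63351.585194) = 494.7042 km
10: √((2.4284·111.32)² + (0.3394·71.44)²) = √(73078.032082 + 587.904207) = 271.4147 km
11: √((-2.3298·111.32)² + (2.3118·71.44)²) = √(67264.152894 + 27276.171383) = 307.4741 km
12: √((-2.8275·111.32)² + (0.0916·71.44)²) = √(99072.157903 + 42.822680) = 314.8253 km
13: √((1.7002·111.32)² + (3.9349·71.44)²) = √(35821.718689 + 79022.413809) = 338.8866 km
Threshold 290 km: 1 (156.7166 km), 4 (167.1067 km), 8 (191.9169 km), 10 (271.4147 km) are within range.

1, 4, 8, 10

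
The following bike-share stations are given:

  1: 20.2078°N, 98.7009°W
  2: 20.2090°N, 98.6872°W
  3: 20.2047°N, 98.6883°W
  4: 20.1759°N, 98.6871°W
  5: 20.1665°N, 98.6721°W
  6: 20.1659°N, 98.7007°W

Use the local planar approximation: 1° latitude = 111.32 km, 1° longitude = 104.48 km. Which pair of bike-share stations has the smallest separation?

Pairwise distances:
1–2: √((0.0012·111.32)² + (0.0137·104.48)²) = √(0.017845 + 2.048837) = 1.4376 km
1–3: √((-0.0031·111.32)² + (0.0126·104.48)²) = √(0.119088 + 1.733035) = 1.3609 km
1–4: √((-0.0319·111.32)² + (0.0138·104.48)²) = √(12.610368 + 2.078856) = 3.8327 km
1–5: √((-0.0413·111.32)² + (0.0288·104.48)²) = √(21.137153 + 9.054225) = 5.4947 km
1–6: √((-0.0419·111.32)² + (0.0002·104.48)²) = √(21.755769 + 0.000437) = 4.6644 km
2–3: √((-0.0043·111.32)² + (-0.0011·104.48)²) = √(0.229131 + 0.013208) = 0.4923 km
2–4: √((-0.0331·111.32)² + (0.0001·104.48)²) = √(13.576955 + 0.000109) = 3.6847 km
2–5: √((-0.0425·111.32)² + (0.0151·104.48)²) = √(22.383307 + 2.488973) = 4.9872 km
2–6: √((-0.0431·111.32)² + (-0.0135·104.48)²) = √(23.019768 + 1.989454) = 5.0009 km
3–4: √((-0.0288·111.32)² + (0.0012·104.48)²) = √(10.278539 + 0.015719) = 3.2085 km
3–5: √((-0.0382·111.32)² + (0.0162·104.48)²) = √(18.083110 + 2.864814) = 4.5769 km
3–6: √((-0.0388·111.32)² + (-0.0124·104.48)²) = √(18.655627 + 1.678455) = 4.5093 km
4–5: √((-0.0094·111.32)² + (0.0150·104.48)²) = √(1.094970 + 2.456116) = 1.8844 km
4–6: √((-0.0100·111.32)² + (-0.0136·104.48)²) = √(1.239214 + 2.019036) = 1.8051 km
5–6: √((-0.0006·111.32)² + (-0.0286·104.48)²) = √(0.004461 + 8.928909) = 2.9889 km
Closest pair: 2–3 at 0.4923 km.

2 and 3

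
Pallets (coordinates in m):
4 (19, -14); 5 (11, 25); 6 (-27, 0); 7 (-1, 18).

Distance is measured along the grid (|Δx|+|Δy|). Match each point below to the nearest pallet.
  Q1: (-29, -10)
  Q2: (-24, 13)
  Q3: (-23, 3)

Q1→6; Q2→6; Q3→6

Q1 at (-29, -10):
  4: |48| + |-4| = 48 + 4 = 52 m
  5: |40| + |35| = 40 + 35 = 75 m
  6: |2| + |10| = 2 + 10 = 12 m
  7: |28| + |28| = 28 + 28 = 56 m
  → nearest: 6 (12 m)
Q2 at (-24, 13):
  4: |43| + |-27| = 43 + 27 = 70 m
  5: |35| + |12| = 35 + 12 = 47 m
  6: |-3| + |-13| = 3 + 13 = 16 m
  7: |23| + |5| = 23 + 5 = 28 m
  → nearest: 6 (16 m)
Q3 at (-23, 3):
  4: |42| + |-17| = 42 + 17 = 59 m
  5: |34| + |22| = 34 + 22 = 56 m
  6: |-4| + |-3| = 4 + 3 = 7 m
  7: |22| + |15| = 22 + 15 = 37 m
  → nearest: 6 (7 m)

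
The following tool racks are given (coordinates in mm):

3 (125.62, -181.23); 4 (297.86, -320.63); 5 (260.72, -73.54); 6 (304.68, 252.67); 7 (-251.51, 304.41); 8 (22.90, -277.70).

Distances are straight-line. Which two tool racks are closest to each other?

Pairwise distances:
3–4: 221.58 mm
3–5: 172.77 mm
3–6: 469.40 mm
3–7: 614.88 mm
3–8: 140.92 mm
4–5: 249.87 mm
4–6: 573.34 mm
4–7: 832.16 mm
4–8: 278.29 mm
5–6: 329.16 mm
5–7: 636.57 mm
5–8: 313.43 mm
6–7: 558.59 mm
6–8: 600.58 mm
7–8: 643.55 mm
Closest pair: 3–8 at 140.92 mm.

3 and 8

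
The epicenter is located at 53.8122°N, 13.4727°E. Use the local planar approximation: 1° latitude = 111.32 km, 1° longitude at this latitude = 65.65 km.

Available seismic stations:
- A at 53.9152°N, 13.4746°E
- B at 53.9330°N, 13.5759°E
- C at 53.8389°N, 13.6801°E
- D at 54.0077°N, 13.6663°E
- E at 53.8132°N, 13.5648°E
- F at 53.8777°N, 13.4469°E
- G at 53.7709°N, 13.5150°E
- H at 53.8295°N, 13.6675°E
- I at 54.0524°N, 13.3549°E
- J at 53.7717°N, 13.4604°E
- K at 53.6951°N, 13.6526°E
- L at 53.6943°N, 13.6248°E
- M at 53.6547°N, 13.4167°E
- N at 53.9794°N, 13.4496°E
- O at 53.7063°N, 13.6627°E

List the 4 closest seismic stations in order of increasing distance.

J, G, E, F

Distances from 53.8122°N, 13.4727°E:
A: 11.4666 km
B: 15.0577 km
C: 13.9364 km
D: 25.2026 km
E: 6.0474 km
F: 7.4856 km
G: 5.3711 km
H: 12.9328 km
I: 27.8350 km
J: 4.5802 km
K: 17.5901 km
L: 16.4913 km
M: 17.9142 km
N: 18.6744 km
O: 17.1629 km
Sorted: J (4.5802 km) < G (5.3711 km) < E (6.0474 km) < F (7.4856 km) < A (11.4666 km) < H (12.9328 km) < …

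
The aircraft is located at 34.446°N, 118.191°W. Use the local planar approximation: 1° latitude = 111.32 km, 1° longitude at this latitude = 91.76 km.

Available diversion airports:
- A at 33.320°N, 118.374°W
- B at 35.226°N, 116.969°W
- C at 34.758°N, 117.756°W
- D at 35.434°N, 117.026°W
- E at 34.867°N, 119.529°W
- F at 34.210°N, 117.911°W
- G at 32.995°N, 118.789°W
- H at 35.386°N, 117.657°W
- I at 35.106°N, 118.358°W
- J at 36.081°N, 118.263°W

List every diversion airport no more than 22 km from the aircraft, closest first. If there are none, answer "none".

Distances from 34.446°N, 118.191°W:
A: 126.466 km
B: 141.819 km
C: 52.911 km
D: 153.376 km
E: 131.416 km
F: 36.747 km
G: 170.591 km
H: 115.545 km
I: 75.052 km
J: 182.128 km
Threshold 22 km: none within range.

none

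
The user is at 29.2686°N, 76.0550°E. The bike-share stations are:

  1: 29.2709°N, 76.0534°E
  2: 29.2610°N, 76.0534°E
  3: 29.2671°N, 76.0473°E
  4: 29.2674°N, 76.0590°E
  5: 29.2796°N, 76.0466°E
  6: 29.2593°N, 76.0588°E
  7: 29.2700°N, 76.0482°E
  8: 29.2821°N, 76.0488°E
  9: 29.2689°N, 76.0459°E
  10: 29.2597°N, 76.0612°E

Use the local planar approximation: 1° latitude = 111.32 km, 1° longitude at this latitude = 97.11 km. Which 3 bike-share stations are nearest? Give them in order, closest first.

1, 4, 7

Distances from 29.2686°N, 76.0550°E:
1: 0.2995 km
2: 0.8602 km
3: 0.7662 km
4: 0.4108 km
5: 1.4713 km
6: 1.0991 km
7: 0.6785 km
8: 1.6189 km
9: 0.8843 km
10: 1.1593 km
Sorted: 1 (0.2995 km) < 4 (0.4108 km) < 7 (0.6785 km) < 3 (0.7662 km) < 2 (0.8602 km) < …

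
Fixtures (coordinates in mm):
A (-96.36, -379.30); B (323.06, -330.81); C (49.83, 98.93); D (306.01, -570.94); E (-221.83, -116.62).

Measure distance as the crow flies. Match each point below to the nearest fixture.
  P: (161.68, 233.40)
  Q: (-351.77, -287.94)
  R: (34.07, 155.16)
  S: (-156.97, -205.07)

P→C; Q→E; R→C; S→E

P at (161.68, 233.40):
  A: √((-258.04)² + (-612.70)²) = √(66584.6416 + 375401.2900) = 664.82 mm
  B: √((161.38)² + (-564.21)²) = √(26043.5044 + 318332.9241) = 586.84 mm
  C: √((-111.85)² + (-134.47)²) = √(12510.4225 + 18082.1809) = 174.91 mm
  D: √((144.33)² + (-804.34)²) = √(20831.1489 + 646962.8356) = 817.19 mm
  E: √((-383.51)² + (-350.02)²) = √(147079.9201 + 122514.0004) = 519.22 mm
  → nearest: C (174.91 mm)
Q at (-351.77, -287.94):
  A: √((255.41)² + (-91.36)²) = √(65234.2681 + 8346.6496) = 271.26 mm
  B: √((674.83)² + (-42.87)²) = √(455395.5289 + 1837.8369) = 676.19 mm
  C: √((401.60)² + (386.87)²) = √(161282.5600 + 149668.3969) = 557.63 mm
  D: √((657.78)² + (-283.00)²) = √(432674.5284 + 80089.0000) = 716.08 mm
  E: √((129.94)² + (171.32)²) = √(16884.4036 + 29350.5424) = 215.02 mm
  → nearest: E (215.02 mm)
R at (34.07, 155.16):
  A: √((-130.43)² + (-534.46)²) = √(17011.9849 + 285647.4916) = 550.14 mm
  B: √((288.99)² + (-485.97)²) = √(83515.2201 + 236166.8409) = 565.40 mm
  C: √((15.76)² + (-56.23)²) = √(248.3776 + 3161.8129) = 58.40 mm
  D: √((271.94)² + (-726.10)²) = √(73951.3636 + 527221.2100) = 775.35 mm
  E: √((-255.90)² + (-271.78)²) = √(65484.8100 + 73864.3684) = 373.30 mm
  → nearest: C (58.40 mm)
S at (-156.97, -205.07):
  A: √((60.61)² + (-174.23)²) = √(3673.5721 + 30356.0929) = 184.47 mm
  B: √((480.03)² + (-125.74)²) = √(230428.8009 + 15810.5476) = 496.23 mm
  C: √((206.80)² + (304.00)²) = √(42766.2400 + 92416.0000) = 367.67 mm
  D: √((462.98)² + (-365.87)²) = √(214350.4804 + 133860.8569) = 590.09 mm
  E: √((-64.86)² + (88.45)²) = √(4206.8196 + 7823.4025) = 109.68 mm
  → nearest: E (109.68 mm)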